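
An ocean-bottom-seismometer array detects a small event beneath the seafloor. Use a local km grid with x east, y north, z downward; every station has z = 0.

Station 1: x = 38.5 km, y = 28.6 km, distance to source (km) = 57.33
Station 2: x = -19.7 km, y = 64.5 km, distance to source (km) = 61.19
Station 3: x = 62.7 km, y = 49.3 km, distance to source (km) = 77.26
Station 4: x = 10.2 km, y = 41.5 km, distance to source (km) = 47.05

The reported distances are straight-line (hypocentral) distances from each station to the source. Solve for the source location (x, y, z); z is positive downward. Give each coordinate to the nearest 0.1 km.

x ≈ 3.0 km, y ≈ 29.8 km, depth ≈ 45.0 km

Each station gives a sphere (x−x_i)² + (y−y_i)² + z² = d_i² (stations at z=0).
Subtracting the Station 1 sphere from Station 2 and Station 3: z² cancels, leaving linear equations in x and y:
-116.4 x + 71.8 y = 1790.64
48.4 x + 41.4 y = 1379.19
Solving: x ≈ 3.001, y ≈ 29.805 km (keep extra digits for the depth step; rounded: 3.0, 29.8).
Then from the Station 1 sphere: z² = 57.33² − (x − 38.5)² − (y − 28.6)² with x = 3.001, y = 29.805, so z ≈ 45.001 ≈ 45.0 km.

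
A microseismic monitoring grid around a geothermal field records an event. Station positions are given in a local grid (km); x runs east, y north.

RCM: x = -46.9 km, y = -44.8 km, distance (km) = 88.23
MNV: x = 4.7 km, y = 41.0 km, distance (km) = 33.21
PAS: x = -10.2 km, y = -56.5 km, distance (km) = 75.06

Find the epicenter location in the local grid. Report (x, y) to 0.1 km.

x ≈ 20.7 km, y ≈ 11.9 km

Circle about each station: (x + 46.9)² + (y + 44.8)² = 88.23²; (x − 4.7)² + (y − 41.0)² = 33.21²; (x + 10.2)² + (y + 56.5)² = 75.06².
Subtracting the RCM equation from the MNV and PAS equations removes the quadratic terms:
103.2 x + 171.6 y = 4178.07
73.4 x − 23.4 y = 1240.17
Solving the 2×2 system: x ≈ 20.7, y ≈ 11.9 km.
Check against RCM (with the unrounded x, y): √((x + 46.9)²+(y + 44.8)²) = 88.23 ≈ 88.23 km. ✓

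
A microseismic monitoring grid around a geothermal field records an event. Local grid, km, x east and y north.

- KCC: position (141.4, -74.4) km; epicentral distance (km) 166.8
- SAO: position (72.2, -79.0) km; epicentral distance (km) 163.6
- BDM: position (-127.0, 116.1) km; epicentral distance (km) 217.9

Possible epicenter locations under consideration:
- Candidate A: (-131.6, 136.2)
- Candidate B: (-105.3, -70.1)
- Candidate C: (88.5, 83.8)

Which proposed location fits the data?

For each candidate, compare |candidate − station| to the reported distance:
Candidate A: residuals KCC 178.0, SAO 132.8, BDM 197.3 → max 197.3 km
Candidate B: residuals KCC 79.9, SAO 14.1, BDM 30.4 → max 79.9 km
Candidate C: residuals KCC 0.0, SAO 0.0, BDM 0.0 → max 0.0 km
Only Candidate C has all residuals ≈ 0.

Candidate C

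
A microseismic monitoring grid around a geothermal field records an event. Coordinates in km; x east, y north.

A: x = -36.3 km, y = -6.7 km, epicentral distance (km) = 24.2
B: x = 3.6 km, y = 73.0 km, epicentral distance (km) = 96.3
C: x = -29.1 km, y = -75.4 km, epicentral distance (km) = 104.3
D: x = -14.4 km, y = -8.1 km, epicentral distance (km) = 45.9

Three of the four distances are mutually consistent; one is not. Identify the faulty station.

C

Solve using three stations at a time. Using A, B, D (subtract circle equations pairwise → linear system) gives (x, y) ≈ (-59.6, 0.3).
Distances from that point to each station vs reported:
  A: calculated 24.3 vs reported 24.2 → residual 0.1 km
  B: calculated 96.3 vs reported 96.3 → residual 0.0 km
  C: calculated 81.6 vs reported 104.3 → residual 22.7 km
  D: calculated 46.0 vs reported 45.9 → residual 0.1 km
A, B, D are mutually consistent (residuals ≈ 0); C is off by 22.7 km.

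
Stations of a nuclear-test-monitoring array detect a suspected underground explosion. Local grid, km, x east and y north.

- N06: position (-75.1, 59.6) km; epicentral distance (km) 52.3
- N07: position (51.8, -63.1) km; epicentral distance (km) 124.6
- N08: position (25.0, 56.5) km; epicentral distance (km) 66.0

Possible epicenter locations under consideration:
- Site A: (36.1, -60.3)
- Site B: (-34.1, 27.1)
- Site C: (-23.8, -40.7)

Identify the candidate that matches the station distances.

For each candidate, compare |candidate − station| to the reported distance:
Site A: residuals N06 111.2, N07 108.7, N08 51.3 → max 111.2 km
Site B: residuals N06 0.0, N07 0.0, N08 0.0 → max 0.0 km
Site C: residuals N06 60.4, N07 45.8, N08 42.8 → max 60.4 km
Only Site B has all residuals ≈ 0.

Site B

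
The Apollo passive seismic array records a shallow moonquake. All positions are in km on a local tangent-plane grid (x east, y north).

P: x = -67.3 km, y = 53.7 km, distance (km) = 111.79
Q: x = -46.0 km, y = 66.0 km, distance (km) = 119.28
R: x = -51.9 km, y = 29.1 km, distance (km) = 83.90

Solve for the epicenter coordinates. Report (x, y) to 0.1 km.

Circle about each station: (x + 67.3)² + (y − 53.7)² = 111.79²; (x + 46.0)² + (y − 66.0)² = 119.28²; (x + 51.9)² + (y − 29.1)² = 83.90².
Subtracting pairs of circle equations eliminates x²+y² and gives linear equations (the radical axes):
42.6 x + 24.6 y = -2671.69
30.8 x − 49.2 y = 1585.23
Solving the 2×2 system: x ≈ -32.4, y ≈ -52.5 km.
Check against P (with the unrounded x, y): √((x + 67.3)²+(y − 53.7)²) = 111.79 ≈ 111.79 km. ✓

(-32.4, -52.5)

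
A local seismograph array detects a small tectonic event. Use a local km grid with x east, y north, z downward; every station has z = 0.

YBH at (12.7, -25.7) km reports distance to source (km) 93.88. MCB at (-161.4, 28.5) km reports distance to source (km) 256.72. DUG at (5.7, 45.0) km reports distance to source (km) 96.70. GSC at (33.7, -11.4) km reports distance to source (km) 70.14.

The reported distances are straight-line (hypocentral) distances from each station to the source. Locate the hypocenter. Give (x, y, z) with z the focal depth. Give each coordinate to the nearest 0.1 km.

(93.6, 14.2, 26.0)

Each station gives a sphere (x−x_i)² + (y−y_i)² + z² = d_i² (stations at z=0).
Subtracting the YBH sphere from MCB and DUG: z² cancels, leaving linear equations in x and y:
-348.2 x + 108.4 y = -31051.27
-14.0 x + 141.4 y = 698.27
Solving: x ≈ 93.599, y ≈ 14.206 km (keep extra digits for the depth step; rounded: 93.6, 14.2).
Then from the YBH sphere: z² = 93.88² − (x − 12.7)² − (y + 25.7)² with x = 93.599, y = 14.206, so z ≈ 26.006 ≈ 26.0 km.
Check against GSC (with the unrounded solution): distance 70.14 ≈ 70.14 km. ✓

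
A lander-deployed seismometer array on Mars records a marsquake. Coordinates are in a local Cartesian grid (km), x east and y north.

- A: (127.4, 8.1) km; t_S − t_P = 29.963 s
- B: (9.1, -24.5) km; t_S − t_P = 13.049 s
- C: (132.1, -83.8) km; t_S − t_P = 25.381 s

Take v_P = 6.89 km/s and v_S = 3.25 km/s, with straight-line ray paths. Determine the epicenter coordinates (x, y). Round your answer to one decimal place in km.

x ≈ -23.4 km, y ≈ -97.9 km

Distance from S−P lag: d = Δt · v_P v_S / (v_P − v_S) = Δt · (6.89·3.25)/(6.89−3.25) ≈ 6.1518·Δt.
So d_A = 184.33, d_B = 80.27, d_C = 156.14 km.
Circle about each station: (x − 127.4)² + (y − 8.1)² = 184.33²; (x − 9.1)² + (y + 24.5)² = 80.27²; (x − 132.1)² + (y + 83.8)² = 156.14².
Subtracting the A equation from the B and C equations removes the quadratic terms:
-236.6 x − 65.2 y = 11920.97
9.4 x − 183.8 y = 17774.33
Solving the 2×2 system: x ≈ -23.4, y ≈ -97.9 km.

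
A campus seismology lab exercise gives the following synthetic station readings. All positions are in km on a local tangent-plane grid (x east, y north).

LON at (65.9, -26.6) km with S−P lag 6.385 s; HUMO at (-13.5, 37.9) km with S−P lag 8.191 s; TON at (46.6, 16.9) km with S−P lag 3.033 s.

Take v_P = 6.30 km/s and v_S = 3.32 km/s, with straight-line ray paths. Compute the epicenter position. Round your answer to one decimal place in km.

31.4 km east, 2.0 km north

Distance from S−P lag: d = Δt · v_P v_S / (v_P − v_S) = Δt · (6.30·3.32)/(6.30−3.32) ≈ 7.0188·Δt.
So d_LON = 44.81, d_HUMO = 57.49, d_TON = 21.29 km.
Circle about each station: (x − 65.9)² + (y + 26.6)² = 44.81²; (x + 13.5)² + (y − 37.9)² = 57.49²; (x − 46.6)² + (y − 16.9)² = 21.29².
Subtracting pairs of circle equations eliminates x²+y² and gives linear equations (the radical axes):
-158.8 x + 129.0 y = -4728.87
-38.6 x + 87.0 y = -1038.53
Solving the 2×2 system: x ≈ 31.4, y ≈ 2.0 km.
Check against LON (with the unrounded x, y): √((x − 65.9)²+(y + 26.6)²) = 44.81 ≈ 44.81 km. ✓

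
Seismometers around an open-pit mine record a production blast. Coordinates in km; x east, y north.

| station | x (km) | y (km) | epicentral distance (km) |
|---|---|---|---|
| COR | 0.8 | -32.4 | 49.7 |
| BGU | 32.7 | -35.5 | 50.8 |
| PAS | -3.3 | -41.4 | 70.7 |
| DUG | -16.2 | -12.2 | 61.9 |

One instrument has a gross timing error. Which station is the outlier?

Solve using three stations at a time. Using BGU, PAS, DUG (subtract circle equations pairwise → linear system) gives (x, y) ≈ (39.5, 15.0).
Distances from that point to each station vs reported:
  COR: calculated 61.2 vs reported 49.7 → residual 11.5 km
  BGU: calculated 50.9 vs reported 50.8 → residual 0.1 km
  PAS: calculated 70.8 vs reported 70.7 → residual 0.1 km
  DUG: calculated 62.0 vs reported 61.9 → residual 0.1 km
BGU, PAS, DUG are mutually consistent (residuals ≈ 0); COR is off by 11.5 km.

COR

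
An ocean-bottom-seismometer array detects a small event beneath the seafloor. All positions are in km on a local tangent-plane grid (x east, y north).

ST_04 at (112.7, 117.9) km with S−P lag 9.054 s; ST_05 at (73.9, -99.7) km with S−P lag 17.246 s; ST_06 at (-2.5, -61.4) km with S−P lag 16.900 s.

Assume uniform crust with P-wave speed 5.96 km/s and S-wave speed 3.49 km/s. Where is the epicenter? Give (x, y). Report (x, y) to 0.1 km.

Distance from S−P lag: d = Δt · v_P v_S / (v_P − v_S) = Δt · (5.96·3.49)/(5.96−3.49) ≈ 8.4212·Δt.
So d_ST_04 = 76.25, d_ST_05 = 145.23, d_ST_06 = 142.32 km.
Circle about each station: (x − 112.7)² + (y − 117.9)² = 76.25²; (x − 73.9)² + (y + 99.7)² = 145.23²; (x + 2.5)² + (y + 61.4)² = 142.32².
Subtracting pairs of circle equations eliminates x²+y² and gives linear equations (the radical axes):
-77.6 x − 435.2 y = -26478.09
-230.4 x − 358.6 y = -37266.41
Solving the 2×2 system: x ≈ 92.8, y ≈ 44.3 km.

x ≈ 92.8 km, y ≈ 44.3 km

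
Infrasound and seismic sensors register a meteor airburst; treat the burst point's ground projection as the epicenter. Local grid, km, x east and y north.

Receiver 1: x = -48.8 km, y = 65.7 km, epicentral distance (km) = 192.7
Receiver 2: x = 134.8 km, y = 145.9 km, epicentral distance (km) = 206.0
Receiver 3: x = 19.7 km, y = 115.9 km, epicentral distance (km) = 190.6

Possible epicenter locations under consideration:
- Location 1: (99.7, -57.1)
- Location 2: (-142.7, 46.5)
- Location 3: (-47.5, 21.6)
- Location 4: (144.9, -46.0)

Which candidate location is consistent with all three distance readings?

For each candidate, compare |candidate − station| to the reported distance:
Location 1: residuals Receiver 1 0.0, Receiver 2 0.0, Receiver 3 0.0 → max 0.0 km
Location 2: residuals Receiver 1 96.9, Receiver 2 88.8, Receiver 3 14.0 → max 96.9 km
Location 3: residuals Receiver 1 148.6, Receiver 2 14.6, Receiver 3 74.8 → max 148.6 km
Location 4: residuals Receiver 1 30.9, Receiver 2 13.8, Receiver 3 14.1 → max 30.9 km
Only Location 1 has all residuals ≈ 0.

Location 1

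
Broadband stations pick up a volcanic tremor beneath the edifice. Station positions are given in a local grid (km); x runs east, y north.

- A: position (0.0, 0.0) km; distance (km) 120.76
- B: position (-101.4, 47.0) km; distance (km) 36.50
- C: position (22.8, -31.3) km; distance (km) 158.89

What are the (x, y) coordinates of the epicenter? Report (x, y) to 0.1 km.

-89.2 km east, 81.4 km north

Circle about each station: x² + y² = 120.76²; (x + 101.4)² + (y − 47.0)² = 36.50²; (x − 22.8)² + (y + 31.3)² = 158.89².
Subtracting the A equation from the B and C equations removes the quadratic terms:
-202.8 x + 94.0 y = 25741.69
45.6 x − 62.6 y = -9163.52
Solving the 2×2 system: x ≈ -89.2, y ≈ 81.4 km.
Check against A (with the unrounded x, y): √(x²+y²) = 120.76 ≈ 120.76 km. ✓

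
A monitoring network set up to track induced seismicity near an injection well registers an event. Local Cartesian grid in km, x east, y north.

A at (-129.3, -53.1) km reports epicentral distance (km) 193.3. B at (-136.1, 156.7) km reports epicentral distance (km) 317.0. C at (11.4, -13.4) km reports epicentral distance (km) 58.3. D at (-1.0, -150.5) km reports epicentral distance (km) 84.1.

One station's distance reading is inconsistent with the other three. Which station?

Solve using three stations at a time. Using A, B, D (subtract circle equations pairwise → linear system) gives (x, y) ≈ (60.0, -92.4).
Distances from that point to each station vs reported:
  A: calculated 193.4 vs reported 193.3 → residual 0.1 km
  B: calculated 317.0 vs reported 317.0 → residual 0.0 km
  C: calculated 92.8 vs reported 58.3 → residual 34.5 km
  D: calculated 84.3 vs reported 84.1 → residual 0.2 km
A, B, D are mutually consistent (residuals ≈ 0); C is off by 34.5 km.

C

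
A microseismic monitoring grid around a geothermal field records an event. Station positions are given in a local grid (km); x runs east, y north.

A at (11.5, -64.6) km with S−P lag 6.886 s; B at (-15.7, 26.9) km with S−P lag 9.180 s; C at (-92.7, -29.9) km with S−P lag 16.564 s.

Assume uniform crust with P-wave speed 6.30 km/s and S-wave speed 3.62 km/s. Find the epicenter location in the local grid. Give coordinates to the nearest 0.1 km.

Distance from S−P lag: d = Δt · v_P v_S / (v_P − v_S) = Δt · (6.30·3.62)/(6.30−3.62) ≈ 8.5097·Δt.
So d_A = 58.60, d_B = 78.12, d_C = 140.95 km.
Circle about each station: (x − 11.5)² + (y + 64.6)² = 58.60²; (x + 15.7)² + (y − 26.9)² = 78.12²; (x + 92.7)² + (y + 29.9)² = 140.95².
Subtracting the A equation from the B and C equations removes the quadratic terms:
-54.4 x + 183.0 y = -6004.08
-208.4 x + 69.4 y = -11251.05
Solving the 2×2 system: x ≈ 47.8, y ≈ -18.6 km.
Check against A (with the unrounded x, y): √((x − 11.5)²+(y + 64.6)²) = 58.59 ≈ 58.60 km. ✓

x ≈ 47.8 km, y ≈ -18.6 km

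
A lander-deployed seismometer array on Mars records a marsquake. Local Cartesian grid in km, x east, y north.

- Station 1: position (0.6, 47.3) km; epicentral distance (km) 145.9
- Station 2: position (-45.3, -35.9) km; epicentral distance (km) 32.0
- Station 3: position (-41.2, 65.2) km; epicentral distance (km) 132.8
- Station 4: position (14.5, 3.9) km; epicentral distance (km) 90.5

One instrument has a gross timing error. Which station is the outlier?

Solve using three stations at a time. Using Station 2, Station 3, Station 4 (subtract circle equations pairwise → linear system) gives (x, y) ≈ (-41.0, -67.6).
Distances from that point to each station vs reported:
  Station 1: calculated 122.2 vs reported 145.9 → residual 23.7 km
  Station 2: calculated 32.0 vs reported 32.0 → residual 0.0 km
  Station 3: calculated 132.8 vs reported 132.8 → residual 0.0 km
  Station 4: calculated 90.5 vs reported 90.5 → residual 0.0 km
Station 2, Station 3, Station 4 are mutually consistent (residuals ≈ 0); Station 1 is off by 23.7 km.

Station 1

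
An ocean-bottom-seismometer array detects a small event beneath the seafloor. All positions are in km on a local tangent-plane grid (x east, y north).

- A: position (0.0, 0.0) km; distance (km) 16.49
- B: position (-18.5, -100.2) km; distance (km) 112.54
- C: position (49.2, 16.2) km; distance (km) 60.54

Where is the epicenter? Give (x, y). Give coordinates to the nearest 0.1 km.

Circle about each station: x² + y² = 16.49²; (x + 18.5)² + (y + 100.2)² = 112.54²; (x − 49.2)² + (y − 16.2)² = 60.54².
Subtracting pairs of circle equations eliminates x²+y² and gives linear equations (the radical axes):
-37.0 x − 200.4 y = -2011.04
98.4 x + 32.4 y = -710.09
Solving the 2×2 system: x ≈ -11.2, y ≈ 12.1 km.

-11.2 km east, 12.1 km north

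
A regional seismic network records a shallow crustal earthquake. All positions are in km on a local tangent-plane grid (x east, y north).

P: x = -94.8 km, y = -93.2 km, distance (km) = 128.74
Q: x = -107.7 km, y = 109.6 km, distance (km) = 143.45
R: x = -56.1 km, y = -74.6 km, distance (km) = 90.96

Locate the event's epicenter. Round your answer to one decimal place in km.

Circle about each station: (x + 94.8)² + (y + 93.2)² = 128.74²; (x + 107.7)² + (y − 109.6)² = 143.45²; (x + 56.1)² + (y + 74.6)² = 90.96².
Subtracting the P equation from the Q and R equations removes the quadratic terms:
-25.8 x + 405.6 y = 1934.26
77.4 x + 37.2 y = -660.64
Solving the 2×2 system: x ≈ -10.5, y ≈ 4.1 km.
Check against P (with the unrounded x, y): √((x + 94.8)²+(y + 93.2)²) = 128.74 ≈ 128.74 km. ✓

-10.5 km east, 4.1 km north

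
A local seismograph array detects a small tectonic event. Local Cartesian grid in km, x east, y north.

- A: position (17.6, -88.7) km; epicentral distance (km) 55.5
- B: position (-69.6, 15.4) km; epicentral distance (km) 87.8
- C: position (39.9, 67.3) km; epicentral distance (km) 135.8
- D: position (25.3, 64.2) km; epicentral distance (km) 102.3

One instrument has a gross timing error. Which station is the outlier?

Solve using three stations at a time. Using A, B, D (subtract circle equations pairwise → linear system) gives (x, y) ≈ (2.0, -35.4).
Distances from that point to each station vs reported:
  A: calculated 55.5 vs reported 55.5 → residual 0.0 km
  B: calculated 87.8 vs reported 87.8 → residual 0.0 km
  C: calculated 109.5 vs reported 135.8 → residual 26.3 km
  D: calculated 102.3 vs reported 102.3 → residual 0.0 km
A, B, D are mutually consistent (residuals ≈ 0); C is off by 26.3 km.

C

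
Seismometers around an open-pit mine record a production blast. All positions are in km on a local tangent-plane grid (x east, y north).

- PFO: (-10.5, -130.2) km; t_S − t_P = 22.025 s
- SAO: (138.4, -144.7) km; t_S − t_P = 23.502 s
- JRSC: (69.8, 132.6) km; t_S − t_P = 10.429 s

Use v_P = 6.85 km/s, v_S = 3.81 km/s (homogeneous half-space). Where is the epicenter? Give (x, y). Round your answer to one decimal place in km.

Distance from S−P lag: d = Δt · v_P v_S / (v_P − v_S) = Δt · (6.85·3.81)/(6.85−3.81) ≈ 8.5850·Δt.
So d_PFO = 189.09, d_SAO = 201.77, d_JRSC = 89.53 km.
Circle about each station: (x + 10.5)² + (y + 130.2)² = 189.09²; (x − 138.4)² + (y + 144.7)² = 201.77²; (x − 69.8)² + (y − 132.6)² = 89.53².
Subtracting the PFO equation from the SAO and JRSC equations removes the quadratic terms:
297.8 x − 29.0 y = 18074.26
160.6 x + 525.6 y = 33131.92
Solving the 2×2 system: x ≈ 64.9, y ≈ 43.2 km.
Check against PFO (with the unrounded x, y): √((x + 10.5)²+(y + 130.2)²) = 189.09 ≈ 189.09 km. ✓

(64.9, 43.2)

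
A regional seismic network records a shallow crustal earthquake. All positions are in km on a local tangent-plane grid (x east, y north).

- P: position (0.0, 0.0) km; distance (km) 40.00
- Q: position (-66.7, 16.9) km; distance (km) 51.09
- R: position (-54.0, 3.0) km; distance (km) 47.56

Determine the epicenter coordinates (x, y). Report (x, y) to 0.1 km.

x ≈ -19.0 km, y ≈ 35.2 km

Circle about each station: x² + y² = 40.00²; (x + 66.7)² + (y − 16.9)² = 51.09²; (x + 54.0)² + (y − 3.0)² = 47.56².
Subtracting the P equation from the Q and R equations removes the quadratic terms:
-133.4 x + 33.8 y = 3724.31
-108.0 x + 6.0 y = 2263.05
Solving the 2×2 system: x ≈ -19.0, y ≈ 35.2 km.
Check against P (with the unrounded x, y): √(x²+y²) = 40.00 ≈ 40.00 km. ✓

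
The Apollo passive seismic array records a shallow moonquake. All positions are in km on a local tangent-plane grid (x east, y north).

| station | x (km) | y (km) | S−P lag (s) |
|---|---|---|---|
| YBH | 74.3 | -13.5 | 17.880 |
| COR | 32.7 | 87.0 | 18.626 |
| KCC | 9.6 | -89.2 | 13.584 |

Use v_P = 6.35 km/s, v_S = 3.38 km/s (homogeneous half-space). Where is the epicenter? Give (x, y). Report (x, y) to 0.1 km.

Distance from S−P lag: d = Δt · v_P v_S / (v_P − v_S) = Δt · (6.35·3.38)/(6.35−3.38) ≈ 7.2266·Δt.
So d_YBH = 129.21, d_COR = 134.60, d_KCC = 98.17 km.
Circle about each station: (x − 74.3)² + (y + 13.5)² = 129.21²; (x − 32.7)² + (y − 87.0)² = 134.60²; (x − 9.6)² + (y + 89.2)² = 98.17².
Subtracting the YBH equation from the COR and KCC equations removes the quadratic terms:
-83.2 x + 201.0 y = 1513.61
-129.4 x − 151.4 y = 9403.94
Solving the 2×2 system: x ≈ -54.9, y ≈ -15.2 km.
Check against YBH (with the unrounded x, y): √((x − 74.3)²+(y + 13.5)²) = 129.21 ≈ 129.21 km. ✓

(-54.9, -15.2)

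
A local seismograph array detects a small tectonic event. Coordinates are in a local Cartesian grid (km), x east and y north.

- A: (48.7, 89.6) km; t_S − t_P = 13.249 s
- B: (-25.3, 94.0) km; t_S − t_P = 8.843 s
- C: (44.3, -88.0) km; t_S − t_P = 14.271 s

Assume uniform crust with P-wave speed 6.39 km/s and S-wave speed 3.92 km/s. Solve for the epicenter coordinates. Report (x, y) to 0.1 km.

x ≈ -60.7 km, y ≈ 11.6 km

Distance from S−P lag: d = Δt · v_P v_S / (v_P − v_S) = Δt · (6.39·3.92)/(6.39−3.92) ≈ 10.1412·Δt.
So d_A = 134.36, d_B = 89.68, d_C = 144.73 km.
Circle about each station: (x − 48.7)² + (y − 89.6)² = 134.36²; (x + 25.3)² + (y − 94.0)² = 89.68²; (x − 44.3)² + (y + 88.0)² = 144.73².
Subtracting pairs of circle equations eliminates x²+y² and gives linear equations (the radical axes):
-148.0 x + 8.8 y = 9086.35
-8.8 x − 355.2 y = -3587.52
Solving the 2×2 system: x ≈ -60.7, y ≈ 11.6 km.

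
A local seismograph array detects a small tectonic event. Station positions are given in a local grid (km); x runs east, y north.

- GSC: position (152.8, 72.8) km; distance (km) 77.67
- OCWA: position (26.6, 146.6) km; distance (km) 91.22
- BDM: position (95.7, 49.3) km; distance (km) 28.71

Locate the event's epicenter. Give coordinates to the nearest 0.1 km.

Circle about each station: (x − 152.8)² + (y − 72.8)² = 77.67²; (x − 26.6)² + (y − 146.6)² = 91.22²; (x − 95.7)² + (y − 49.3)² = 28.71².
Subtracting pairs of circle equations eliminates x²+y² and gives linear equations (the radical axes):
-252.4 x + 147.6 y = -8737.02
-114.2 x − 47.0 y = -11850.34
Solving the 2×2 system: x ≈ 75.2, y ≈ 69.4 km.

(75.2, 69.4)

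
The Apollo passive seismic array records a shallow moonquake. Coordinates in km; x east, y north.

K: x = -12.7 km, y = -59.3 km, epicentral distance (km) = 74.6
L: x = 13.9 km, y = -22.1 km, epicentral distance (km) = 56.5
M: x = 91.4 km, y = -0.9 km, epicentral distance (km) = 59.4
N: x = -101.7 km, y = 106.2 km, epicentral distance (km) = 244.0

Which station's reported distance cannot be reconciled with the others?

Solve using three stations at a time. Using K, L, M (subtract circle equations pairwise → linear system) gives (x, y) ≈ (61.7, -52.5).
Distances from that point to each station vs reported:
  K: calculated 74.7 vs reported 74.6 → residual 0.1 km
  L: calculated 56.6 vs reported 56.5 → residual 0.1 km
  M: calculated 59.5 vs reported 59.4 → residual 0.1 km
  N: calculated 227.8 vs reported 244.0 → residual 16.2 km
K, L, M are mutually consistent (residuals ≈ 0); N is off by 16.2 km.

N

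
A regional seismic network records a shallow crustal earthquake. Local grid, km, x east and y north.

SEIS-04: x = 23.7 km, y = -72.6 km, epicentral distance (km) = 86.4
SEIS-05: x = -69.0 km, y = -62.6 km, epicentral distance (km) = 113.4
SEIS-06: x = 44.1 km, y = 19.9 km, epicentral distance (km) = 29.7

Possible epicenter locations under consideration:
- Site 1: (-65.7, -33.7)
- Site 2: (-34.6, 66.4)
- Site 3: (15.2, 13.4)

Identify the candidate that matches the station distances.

For each candidate, compare |candidate − station| to the reported distance:
Site 1: residuals SEIS-04 11.1, SEIS-05 84.3, SEIS-06 92.5 → max 92.5 km
Site 2: residuals SEIS-04 64.3, SEIS-05 20.1, SEIS-06 61.7 → max 64.3 km
Site 3: residuals SEIS-04 0.0, SEIS-05 0.0, SEIS-06 0.1 → max 0.1 km
Only Site 3 has all residuals ≈ 0.

Site 3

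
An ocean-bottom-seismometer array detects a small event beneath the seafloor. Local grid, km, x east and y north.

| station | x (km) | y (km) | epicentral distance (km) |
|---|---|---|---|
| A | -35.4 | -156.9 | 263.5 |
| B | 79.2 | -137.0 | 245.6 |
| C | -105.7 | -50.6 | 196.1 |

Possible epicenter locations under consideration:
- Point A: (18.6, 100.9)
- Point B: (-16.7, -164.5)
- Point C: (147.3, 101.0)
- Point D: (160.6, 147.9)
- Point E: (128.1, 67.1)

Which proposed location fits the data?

For each candidate, compare |candidate − station| to the reported distance:
Point A: residuals A 0.1, B 0.1, C 0.1 → max 0.1 km
Point B: residuals A 243.3, B 145.8, C 51.6 → max 243.3 km
Point C: residuals A 52.6, B 2.0, C 98.8 → max 98.8 km
Point D: residuals A 98.9, B 50.7, C 136.0 → max 136.0 km
Point E: residuals A 13.8, B 35.7, C 65.7 → max 65.7 km
Only Point A has all residuals ≈ 0.

Point A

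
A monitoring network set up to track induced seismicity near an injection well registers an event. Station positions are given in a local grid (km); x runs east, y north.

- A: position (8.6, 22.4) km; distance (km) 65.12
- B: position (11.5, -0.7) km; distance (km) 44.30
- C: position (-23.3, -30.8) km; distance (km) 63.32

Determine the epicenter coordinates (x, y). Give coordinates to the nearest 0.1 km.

x ≈ 39.9 km, y ≈ -34.7 km

Circle about each station: (x − 8.6)² + (y − 22.4)² = 65.12²; (x − 11.5)² + (y + 0.7)² = 44.30²; (x + 23.3)² + (y + 30.8)² = 63.32².
Subtracting the A equation from the B and C equations removes the quadratic terms:
5.8 x − 46.2 y = 1835.14
-63.8 x − 106.4 y = 1147.00
Solving the 2×2 system: x ≈ 39.9, y ≈ -34.7 km.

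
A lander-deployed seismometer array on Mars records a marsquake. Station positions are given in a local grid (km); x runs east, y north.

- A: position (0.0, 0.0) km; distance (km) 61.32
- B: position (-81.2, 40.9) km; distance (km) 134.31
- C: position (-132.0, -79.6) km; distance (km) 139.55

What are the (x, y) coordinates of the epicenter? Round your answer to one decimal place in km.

(6.3, -61.0)

Circle about each station: x² + y² = 61.32²; (x + 81.2)² + (y − 40.9)² = 134.31²; (x + 132.0)² + (y + 79.6)² = 139.55².
Subtracting the A equation from the B and C equations removes the quadratic terms:
-162.4 x + 81.8 y = -6012.78
-264.0 x − 159.2 y = 8046.10
Solving the 2×2 system: x ≈ 6.3, y ≈ -61.0 km.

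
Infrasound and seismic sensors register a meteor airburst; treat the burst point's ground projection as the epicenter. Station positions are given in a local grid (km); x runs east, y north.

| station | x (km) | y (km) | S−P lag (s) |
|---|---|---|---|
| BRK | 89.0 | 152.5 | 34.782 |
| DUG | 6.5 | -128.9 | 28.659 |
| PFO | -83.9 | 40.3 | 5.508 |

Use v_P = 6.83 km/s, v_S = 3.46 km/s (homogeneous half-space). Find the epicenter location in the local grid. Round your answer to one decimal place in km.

Distance from S−P lag: d = Δt · v_P v_S / (v_P − v_S) = Δt · (6.83·3.46)/(6.83−3.46) ≈ 7.0124·Δt.
So d_BRK = 243.91, d_DUG = 200.97, d_PFO = 38.62 km.
Circle about each station: (x − 89.0)² + (y − 152.5)² = 243.91²; (x − 6.5)² + (y + 128.9)² = 200.97²; (x + 83.9)² + (y − 40.3)² = 38.62².
Subtracting pairs of circle equations eliminates x²+y² and gives linear equations (the radical axes):
-165.0 x − 562.8 y = 4583.36
-345.8 x − 224.4 y = 35486.63
Solving the 2×2 system: x ≈ -120.2, y ≈ 27.1 km.

(-120.2, 27.1)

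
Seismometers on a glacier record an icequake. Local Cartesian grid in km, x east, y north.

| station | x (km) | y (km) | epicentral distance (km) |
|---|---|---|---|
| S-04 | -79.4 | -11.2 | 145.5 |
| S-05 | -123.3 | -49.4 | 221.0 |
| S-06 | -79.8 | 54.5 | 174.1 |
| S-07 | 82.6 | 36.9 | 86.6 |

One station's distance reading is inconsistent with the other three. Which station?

Solve using three stations at a time. Using S-04, S-06, S-07 (subtract circle equations pairwise → linear system) gives (x, y) ≈ (61.6, -47.1).
Distances from that point to each station vs reported:
  S-04: calculated 145.5 vs reported 145.5 → residual 0.0 km
  S-05: calculated 184.9 vs reported 221.0 → residual 36.1 km
  S-06: calculated 174.1 vs reported 174.1 → residual 0.0 km
  S-07: calculated 86.5 vs reported 86.6 → residual 0.1 km
S-04, S-06, S-07 are mutually consistent (residuals ≈ 0); S-05 is off by 36.1 km.

S-05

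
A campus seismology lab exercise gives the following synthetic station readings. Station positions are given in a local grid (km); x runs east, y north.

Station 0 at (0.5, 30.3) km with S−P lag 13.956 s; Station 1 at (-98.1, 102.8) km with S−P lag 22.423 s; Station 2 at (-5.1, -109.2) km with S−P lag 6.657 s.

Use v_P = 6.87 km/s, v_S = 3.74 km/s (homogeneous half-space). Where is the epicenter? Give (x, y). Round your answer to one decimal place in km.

(-46.9, -74.0)

Distance from S−P lag: d = Δt · v_P v_S / (v_P − v_S) = Δt · (6.87·3.74)/(6.87−3.74) ≈ 8.2089·Δt.
So d_Station 0 = 114.56, d_Station 1 = 184.07, d_Station 2 = 54.65 km.
Circle about each station: (x − 0.5)² + (y − 30.3)² = 114.56²; (x + 98.1)² + (y − 102.8)² = 184.07²; (x + 5.1)² + (y + 109.2)² = 54.65².
Subtracting the Station 0 equation from the Station 1 and Station 2 equations removes the quadratic terms:
-197.2 x + 145.0 y = -1484.66
-11.2 x − 279.0 y = 21169.68
Solving the 2×2 system: x ≈ -46.9, y ≈ -74.0 km.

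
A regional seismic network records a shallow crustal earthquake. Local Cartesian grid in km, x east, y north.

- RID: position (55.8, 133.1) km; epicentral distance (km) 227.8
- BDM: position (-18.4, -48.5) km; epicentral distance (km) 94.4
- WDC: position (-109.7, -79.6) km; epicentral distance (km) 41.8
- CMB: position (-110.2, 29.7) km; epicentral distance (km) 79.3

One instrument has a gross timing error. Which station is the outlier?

BDM

Solve using three stations at a time. Using RID, WDC, CMB (subtract circle equations pairwise → linear system) gives (x, y) ≈ (-85.4, -45.6).
Distances from that point to each station vs reported:
  RID: calculated 227.8 vs reported 227.8 → residual 0.0 km
  BDM: calculated 67.1 vs reported 94.4 → residual 27.3 km
  WDC: calculated 41.8 vs reported 41.8 → residual 0.0 km
  CMB: calculated 79.3 vs reported 79.3 → residual 0.0 km
RID, WDC, CMB are mutually consistent (residuals ≈ 0); BDM is off by 27.3 km.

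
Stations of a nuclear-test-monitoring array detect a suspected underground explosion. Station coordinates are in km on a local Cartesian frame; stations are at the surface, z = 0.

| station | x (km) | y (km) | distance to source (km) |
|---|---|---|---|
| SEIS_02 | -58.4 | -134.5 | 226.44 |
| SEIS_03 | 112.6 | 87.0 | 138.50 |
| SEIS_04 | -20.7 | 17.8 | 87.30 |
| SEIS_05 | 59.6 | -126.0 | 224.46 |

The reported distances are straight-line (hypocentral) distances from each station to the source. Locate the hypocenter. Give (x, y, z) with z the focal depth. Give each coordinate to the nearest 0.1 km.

Each station gives a sphere (x−x_i)² + (y−y_i)² + z² = d_i² (stations at z=0).
Subtracting the SEIS_02 sphere from SEIS_03 and SEIS_04: z² cancels, leaving linear equations in x and y:
342.0 x + 443.0 y = 30839.77
75.4 x + 304.6 y = 22898.30
Solving: x ≈ -10.600, y ≈ 77.799 km (keep extra digits for the depth step; rounded: -10.6, 77.8).
Then from the SEIS_02 sphere: z² = 226.44² − (x + 58.4)² − (y + 134.5)² with x = -10.600, y = 77.799, so z ≈ 62.605 ≈ 62.6 km.

(-10.6, 77.8, 62.6)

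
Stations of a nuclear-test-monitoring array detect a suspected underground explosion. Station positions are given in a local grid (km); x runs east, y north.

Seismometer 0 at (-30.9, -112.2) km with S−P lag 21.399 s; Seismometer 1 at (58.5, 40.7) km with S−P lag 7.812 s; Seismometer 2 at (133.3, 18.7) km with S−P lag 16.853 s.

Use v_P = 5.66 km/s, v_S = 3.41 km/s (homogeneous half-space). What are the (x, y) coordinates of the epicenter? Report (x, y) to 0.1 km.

Distance from S−P lag: d = Δt · v_P v_S / (v_P − v_S) = Δt · (5.66·3.41)/(5.66−3.41) ≈ 8.5780·Δt.
So d_Seismometer 0 = 183.56, d_Seismometer 1 = 67.01, d_Seismometer 2 = 144.57 km.
Circle about each station: (x + 30.9)² + (y + 112.2)² = 183.56²; (x − 58.5)² + (y − 40.7)² = 67.01²; (x − 133.3)² + (y − 18.7)² = 144.57².
Subtracting the Seismometer 0 equation from the Seismometer 1 and Seismometer 2 equations removes the quadratic terms:
178.8 x + 305.8 y = 20739.02
328.4 x + 261.8 y = 17368.72
Solving the 2×2 system: x ≈ -2.2, y ≈ 69.1 km.

x ≈ -2.2 km, y ≈ 69.1 km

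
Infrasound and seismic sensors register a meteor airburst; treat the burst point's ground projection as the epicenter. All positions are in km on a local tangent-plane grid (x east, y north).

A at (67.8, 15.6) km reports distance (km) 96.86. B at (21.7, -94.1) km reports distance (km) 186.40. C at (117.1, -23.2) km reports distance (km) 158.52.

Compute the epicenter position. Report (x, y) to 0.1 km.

x ≈ 8.0 km, y ≈ 91.8 km

Circle about each station: (x − 67.8)² + (y − 15.6)² = 96.86²; (x − 21.7)² + (y + 94.1)² = 186.40²; (x − 117.1)² + (y + 23.2)² = 158.52².
Subtracting pairs of circle equations eliminates x²+y² and gives linear equations (the radical axes):
-92.2 x − 219.4 y = -20877.60
98.6 x − 77.6 y = -6336.28
Solving the 2×2 system: x ≈ 8.0, y ≈ 91.8 km.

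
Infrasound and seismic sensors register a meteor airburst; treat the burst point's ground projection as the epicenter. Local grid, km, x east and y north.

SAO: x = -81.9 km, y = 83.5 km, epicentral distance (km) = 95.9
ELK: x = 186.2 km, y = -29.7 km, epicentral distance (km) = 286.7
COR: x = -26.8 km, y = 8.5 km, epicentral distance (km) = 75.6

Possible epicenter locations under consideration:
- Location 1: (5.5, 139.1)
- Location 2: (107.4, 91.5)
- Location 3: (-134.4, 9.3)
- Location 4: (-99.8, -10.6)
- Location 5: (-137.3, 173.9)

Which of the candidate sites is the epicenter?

For each candidate, compare |candidate − station| to the reported distance:
Location 1: residuals SAO 7.7, ELK 39.4, COR 58.9 → max 58.9 km
Location 2: residuals SAO 93.6, ELK 142.1, COR 82.2 → max 142.1 km
Location 3: residuals SAO 5.0, ELK 36.3, COR 32.0 → max 36.3 km
Location 4: residuals SAO 0.1, ELK 0.1, COR 0.1 → max 0.1 km
Location 5: residuals SAO 10.1, ELK 95.5, COR 123.3 → max 123.3 km
Only Location 4 has all residuals ≈ 0.

Location 4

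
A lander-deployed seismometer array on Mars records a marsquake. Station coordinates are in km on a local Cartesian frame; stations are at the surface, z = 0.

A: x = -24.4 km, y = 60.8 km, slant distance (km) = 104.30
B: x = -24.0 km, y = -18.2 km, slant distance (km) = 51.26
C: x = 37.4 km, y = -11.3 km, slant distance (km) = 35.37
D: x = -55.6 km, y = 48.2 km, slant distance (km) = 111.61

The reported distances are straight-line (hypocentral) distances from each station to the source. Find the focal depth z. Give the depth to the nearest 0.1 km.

Each station gives a sphere (x−x_i)² + (y−y_i)² + z² = d_i² (stations at z=0).
Subtracting the A sphere from B and C: z² cancels, leaving linear equations in x and y:
0.8 x − 158.0 y = 4866.14
123.6 x − 144.2 y = 6861.90
Solving: x ≈ 19.702, y ≈ -30.699 km (keep extra digits for the depth step; rounded: 19.7, -30.7).
Then from the A sphere: z² = 104.30² − (x + 24.4)² − (y − 60.8)² with x = 19.702, y = -30.699, so z ≈ 23.695 ≈ 23.7 km.

z ≈ 23.7 km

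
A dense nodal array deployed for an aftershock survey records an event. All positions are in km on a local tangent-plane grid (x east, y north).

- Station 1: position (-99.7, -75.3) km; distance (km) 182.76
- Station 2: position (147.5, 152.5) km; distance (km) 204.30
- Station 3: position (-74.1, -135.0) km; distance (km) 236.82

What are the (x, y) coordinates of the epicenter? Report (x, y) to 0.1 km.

x ≈ -50.1 km, y ≈ 100.6 km

Circle about each station: (x + 99.7)² + (y + 75.3)² = 182.76²; (x − 147.5)² + (y − 152.5)² = 204.30²; (x + 74.1)² + (y + 135.0)² = 236.82².
Subtracting pairs of circle equations eliminates x²+y² and gives linear equations (the radical axes):
494.4 x + 455.6 y = 21065.05
51.2 x − 119.4 y = -14576.86
Solving the 2×2 system: x ≈ -50.1, y ≈ 100.6 km.
Check against Station 1 (with the unrounded x, y): √((x + 99.7)²+(y + 75.3)²) = 182.76 ≈ 182.76 km. ✓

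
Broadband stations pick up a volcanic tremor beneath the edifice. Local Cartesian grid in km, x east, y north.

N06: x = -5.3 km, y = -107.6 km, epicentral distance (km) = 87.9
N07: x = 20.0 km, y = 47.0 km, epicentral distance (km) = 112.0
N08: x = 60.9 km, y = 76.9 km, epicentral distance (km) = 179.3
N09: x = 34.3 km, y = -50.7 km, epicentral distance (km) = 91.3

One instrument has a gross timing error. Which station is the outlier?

N08

Solve using three stations at a time. Using N06, N07, N09 (subtract circle equations pairwise → linear system) gives (x, y) ≈ (-55.9, -35.5).
Distances from that point to each station vs reported:
  N06: calculated 88.0 vs reported 87.9 → residual 0.1 km
  N07: calculated 112.1 vs reported 112.0 → residual 0.1 km
  N08: calculated 162.1 vs reported 179.3 → residual 17.2 km
  N09: calculated 91.4 vs reported 91.3 → residual 0.1 km
N06, N07, N09 are mutually consistent (residuals ≈ 0); N08 is off by 17.2 km.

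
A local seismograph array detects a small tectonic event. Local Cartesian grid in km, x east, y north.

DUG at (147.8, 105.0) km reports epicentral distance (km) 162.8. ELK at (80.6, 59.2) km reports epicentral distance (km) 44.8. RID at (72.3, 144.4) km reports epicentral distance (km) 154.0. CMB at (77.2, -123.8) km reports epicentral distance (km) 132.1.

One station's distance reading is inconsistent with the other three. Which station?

ELK

Solve using three stations at a time. Using DUG, RID, CMB (subtract circle equations pairwise → linear system) gives (x, y) ≈ (25.3, -2.3).
Distances from that point to each station vs reported:
  DUG: calculated 162.8 vs reported 162.8 → residual 0.0 km
  ELK: calculated 82.7 vs reported 44.8 → residual 37.9 km
  RID: calculated 154.0 vs reported 154.0 → residual 0.0 km
  CMB: calculated 132.1 vs reported 132.1 → residual 0.0 km
DUG, RID, CMB are mutually consistent (residuals ≈ 0); ELK is off by 37.9 km.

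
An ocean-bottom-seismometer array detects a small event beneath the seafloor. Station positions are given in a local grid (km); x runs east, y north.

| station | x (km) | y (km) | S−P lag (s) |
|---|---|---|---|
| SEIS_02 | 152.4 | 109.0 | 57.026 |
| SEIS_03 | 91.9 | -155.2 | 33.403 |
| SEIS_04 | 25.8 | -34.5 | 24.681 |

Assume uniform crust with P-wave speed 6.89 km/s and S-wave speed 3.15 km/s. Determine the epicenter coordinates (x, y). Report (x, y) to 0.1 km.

Distance from S−P lag: d = Δt · v_P v_S / (v_P − v_S) = Δt · (6.89·3.15)/(6.89−3.15) ≈ 5.8031·Δt.
So d_SEIS_02 = 330.93, d_SEIS_03 = 193.84, d_SEIS_04 = 143.23 km.
Circle about each station: (x − 152.4)² + (y − 109.0)² = 330.93²; (x − 91.9)² + (y + 155.2)² = 193.84²; (x − 25.8)² + (y + 34.5)² = 143.23².
Subtracting the SEIS_02 equation from the SEIS_03 and SEIS_04 equations removes the quadratic terms:
-121.0 x − 528.4 y = 69366.61
-253.2 x − 287.0 y = 55748.96
Solving the 2×2 system: x ≈ -96.4, y ≈ -109.2 km.

x ≈ -96.4 km, y ≈ -109.2 km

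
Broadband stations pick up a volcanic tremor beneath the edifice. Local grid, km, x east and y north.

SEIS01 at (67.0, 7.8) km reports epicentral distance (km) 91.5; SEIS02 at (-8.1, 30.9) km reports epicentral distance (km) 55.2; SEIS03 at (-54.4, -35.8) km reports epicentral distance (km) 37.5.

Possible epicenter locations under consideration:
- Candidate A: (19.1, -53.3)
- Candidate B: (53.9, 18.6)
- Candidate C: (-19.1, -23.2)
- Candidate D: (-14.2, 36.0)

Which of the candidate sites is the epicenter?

For each candidate, compare |candidate − station| to the reported distance:
Candidate A: residuals SEIS01 13.9, SEIS02 33.3, SEIS03 38.1 → max 38.1 km
Candidate B: residuals SEIS01 74.5, SEIS02 8.0, SEIS03 83.7 → max 83.7 km
Candidate C: residuals SEIS01 0.0, SEIS02 0.0, SEIS03 0.0 → max 0.0 km
Candidate D: residuals SEIS01 5.5, SEIS02 47.2, SEIS03 44.8 → max 47.2 km
Only Candidate C has all residuals ≈ 0.

Candidate C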